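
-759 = -759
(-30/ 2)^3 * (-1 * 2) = 6750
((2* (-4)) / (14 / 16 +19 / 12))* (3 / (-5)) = 576 / 295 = 1.95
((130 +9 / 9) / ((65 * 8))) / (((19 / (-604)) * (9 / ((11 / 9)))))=-217591 / 200070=-1.09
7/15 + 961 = 14422/15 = 961.47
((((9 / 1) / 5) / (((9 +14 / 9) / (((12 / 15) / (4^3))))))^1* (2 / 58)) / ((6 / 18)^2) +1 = 1102729 / 1102000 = 1.00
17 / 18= 0.94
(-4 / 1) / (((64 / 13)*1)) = -13 / 16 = -0.81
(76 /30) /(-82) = -0.03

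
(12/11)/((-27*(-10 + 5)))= 4/495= 0.01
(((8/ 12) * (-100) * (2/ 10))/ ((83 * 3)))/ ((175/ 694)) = -5552/ 26145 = -0.21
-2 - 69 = -71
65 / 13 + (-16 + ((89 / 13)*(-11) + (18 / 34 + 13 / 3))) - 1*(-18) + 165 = 67331 / 663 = 101.56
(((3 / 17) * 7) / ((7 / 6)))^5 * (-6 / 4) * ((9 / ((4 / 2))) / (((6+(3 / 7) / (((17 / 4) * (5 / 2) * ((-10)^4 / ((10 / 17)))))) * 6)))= -0.25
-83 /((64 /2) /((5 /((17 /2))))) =-1.53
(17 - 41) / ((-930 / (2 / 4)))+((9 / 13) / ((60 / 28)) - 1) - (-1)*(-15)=-31563 / 2015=-15.66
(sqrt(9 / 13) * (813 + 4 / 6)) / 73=2441 * sqrt(13) / 949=9.27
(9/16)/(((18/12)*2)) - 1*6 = -5.81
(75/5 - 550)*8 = -4280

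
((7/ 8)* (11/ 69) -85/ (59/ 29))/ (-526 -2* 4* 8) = 1356137/ 19215120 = 0.07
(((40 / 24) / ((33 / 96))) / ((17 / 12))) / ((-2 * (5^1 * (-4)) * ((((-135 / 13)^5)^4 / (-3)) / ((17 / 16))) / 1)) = -19004963774880799438801 / 14823364926254852252236644910526275634765625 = -0.00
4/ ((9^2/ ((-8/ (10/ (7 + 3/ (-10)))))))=-536/ 2025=-0.26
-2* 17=-34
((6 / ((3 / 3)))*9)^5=459165024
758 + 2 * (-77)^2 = 12616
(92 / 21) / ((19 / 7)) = 92 / 57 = 1.61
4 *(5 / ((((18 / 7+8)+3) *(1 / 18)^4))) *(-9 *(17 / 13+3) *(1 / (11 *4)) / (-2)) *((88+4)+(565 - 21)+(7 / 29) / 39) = 4036440993984 / 93119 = 43347125.66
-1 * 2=-2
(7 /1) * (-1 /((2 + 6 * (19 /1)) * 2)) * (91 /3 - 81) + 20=1873 /87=21.53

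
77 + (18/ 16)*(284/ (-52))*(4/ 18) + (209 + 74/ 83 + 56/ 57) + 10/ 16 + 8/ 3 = 142588705/ 492024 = 289.80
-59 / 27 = -2.19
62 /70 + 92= 3251 /35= 92.89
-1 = -1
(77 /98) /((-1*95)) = -11 /1330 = -0.01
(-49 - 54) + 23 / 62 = -6363 / 62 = -102.63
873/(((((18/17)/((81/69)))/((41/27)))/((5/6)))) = 338045/276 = 1224.80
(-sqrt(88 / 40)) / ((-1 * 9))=sqrt(55) / 45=0.16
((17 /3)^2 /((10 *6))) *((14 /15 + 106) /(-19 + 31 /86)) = -9966454 /3246075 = -3.07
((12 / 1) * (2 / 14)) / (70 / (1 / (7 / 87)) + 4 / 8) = 2088 / 7469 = 0.28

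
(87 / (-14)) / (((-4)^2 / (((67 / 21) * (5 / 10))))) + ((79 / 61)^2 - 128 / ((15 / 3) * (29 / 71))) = -104258809343 / 1692013120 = -61.62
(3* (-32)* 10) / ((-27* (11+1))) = 80 / 27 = 2.96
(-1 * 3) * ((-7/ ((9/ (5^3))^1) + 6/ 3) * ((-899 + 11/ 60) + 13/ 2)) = -45882923/ 180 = -254905.13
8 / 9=0.89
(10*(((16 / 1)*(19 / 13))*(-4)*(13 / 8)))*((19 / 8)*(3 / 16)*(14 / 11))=-37905 / 44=-861.48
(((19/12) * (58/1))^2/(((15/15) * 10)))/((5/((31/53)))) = 9411631/95400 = 98.65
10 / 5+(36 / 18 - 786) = -782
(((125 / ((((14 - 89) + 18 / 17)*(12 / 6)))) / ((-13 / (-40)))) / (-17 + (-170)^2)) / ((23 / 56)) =-140000 / 638557257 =-0.00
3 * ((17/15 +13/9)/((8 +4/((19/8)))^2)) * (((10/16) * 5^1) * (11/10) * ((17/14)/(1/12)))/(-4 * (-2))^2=1957703/30334976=0.06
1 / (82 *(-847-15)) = -1 / 70684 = -0.00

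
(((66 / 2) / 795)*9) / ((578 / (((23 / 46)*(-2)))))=-99 / 153170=-0.00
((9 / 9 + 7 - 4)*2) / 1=8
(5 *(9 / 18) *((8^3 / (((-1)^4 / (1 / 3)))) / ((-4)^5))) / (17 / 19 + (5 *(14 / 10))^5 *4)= -95 / 15328188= -0.00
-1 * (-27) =27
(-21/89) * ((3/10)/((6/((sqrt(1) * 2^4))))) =-84/445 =-0.19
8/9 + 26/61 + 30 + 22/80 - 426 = -394.41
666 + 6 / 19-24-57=11121 / 19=585.32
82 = 82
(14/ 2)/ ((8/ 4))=7/ 2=3.50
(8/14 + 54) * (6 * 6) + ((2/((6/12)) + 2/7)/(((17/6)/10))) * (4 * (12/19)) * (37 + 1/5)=7655976/2261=3386.10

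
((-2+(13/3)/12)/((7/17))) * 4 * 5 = -5015/63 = -79.60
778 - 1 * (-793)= 1571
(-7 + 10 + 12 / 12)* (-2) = -8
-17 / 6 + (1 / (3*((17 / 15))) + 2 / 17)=-247 / 102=-2.42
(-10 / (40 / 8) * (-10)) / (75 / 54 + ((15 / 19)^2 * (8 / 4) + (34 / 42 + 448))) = 181944 / 4106885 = 0.04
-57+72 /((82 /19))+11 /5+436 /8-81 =-64.62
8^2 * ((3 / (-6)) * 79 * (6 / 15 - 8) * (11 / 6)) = 528352 / 15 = 35223.47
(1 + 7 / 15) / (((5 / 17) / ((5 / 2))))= 187 / 15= 12.47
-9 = -9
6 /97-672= -65178 /97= -671.94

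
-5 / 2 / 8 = -5 / 16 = -0.31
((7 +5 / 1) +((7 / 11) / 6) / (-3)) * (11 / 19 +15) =350612 / 1881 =186.40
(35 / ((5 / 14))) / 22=49 / 11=4.45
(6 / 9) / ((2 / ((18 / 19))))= 6 / 19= 0.32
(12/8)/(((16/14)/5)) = 105/16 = 6.56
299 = 299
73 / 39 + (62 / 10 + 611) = 120719 / 195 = 619.07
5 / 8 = 0.62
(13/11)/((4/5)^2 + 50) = 325/13926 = 0.02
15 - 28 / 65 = 947 / 65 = 14.57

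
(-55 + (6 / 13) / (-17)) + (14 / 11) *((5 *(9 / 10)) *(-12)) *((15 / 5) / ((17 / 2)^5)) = -11173631179 / 203039551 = -55.03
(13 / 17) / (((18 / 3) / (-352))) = -2288 / 51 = -44.86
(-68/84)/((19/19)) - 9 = -206/21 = -9.81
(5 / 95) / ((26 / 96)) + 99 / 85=28533 / 20995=1.36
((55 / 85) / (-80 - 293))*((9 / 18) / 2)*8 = -22 / 6341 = -0.00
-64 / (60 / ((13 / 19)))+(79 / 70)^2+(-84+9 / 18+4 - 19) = -27359153 / 279300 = -97.96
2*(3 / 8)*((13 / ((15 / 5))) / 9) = 13 / 36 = 0.36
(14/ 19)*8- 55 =-933/ 19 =-49.11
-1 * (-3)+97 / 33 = 196 / 33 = 5.94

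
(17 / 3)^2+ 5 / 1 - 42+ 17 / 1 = 109 / 9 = 12.11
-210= -210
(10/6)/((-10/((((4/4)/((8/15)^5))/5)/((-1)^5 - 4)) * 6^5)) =125/6291456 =0.00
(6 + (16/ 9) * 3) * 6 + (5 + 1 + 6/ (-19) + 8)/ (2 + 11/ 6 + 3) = 54532/ 779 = 70.00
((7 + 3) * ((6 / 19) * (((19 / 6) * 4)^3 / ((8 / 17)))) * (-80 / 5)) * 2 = -3927680 / 9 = -436408.89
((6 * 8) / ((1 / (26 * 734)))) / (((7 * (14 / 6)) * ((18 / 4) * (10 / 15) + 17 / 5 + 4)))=264240 / 49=5392.65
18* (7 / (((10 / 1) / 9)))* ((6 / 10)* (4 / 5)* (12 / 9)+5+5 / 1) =150822 / 125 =1206.58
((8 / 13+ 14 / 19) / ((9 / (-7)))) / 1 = -2338 / 2223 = -1.05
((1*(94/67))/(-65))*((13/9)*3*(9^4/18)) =-11421/335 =-34.09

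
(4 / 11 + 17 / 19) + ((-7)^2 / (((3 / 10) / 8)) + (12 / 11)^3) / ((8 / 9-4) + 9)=299380747 / 1340317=223.37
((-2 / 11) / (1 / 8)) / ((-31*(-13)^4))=16 / 9739301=0.00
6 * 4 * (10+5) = 360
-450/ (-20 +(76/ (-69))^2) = 1071225/ 44722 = 23.95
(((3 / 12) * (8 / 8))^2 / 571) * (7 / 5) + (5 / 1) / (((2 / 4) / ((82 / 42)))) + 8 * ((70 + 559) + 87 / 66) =53415361457 / 10552080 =5062.07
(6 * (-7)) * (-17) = 714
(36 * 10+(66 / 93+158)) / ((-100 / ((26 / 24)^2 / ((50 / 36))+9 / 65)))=-513957 / 100750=-5.10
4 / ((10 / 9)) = 18 / 5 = 3.60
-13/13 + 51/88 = -0.42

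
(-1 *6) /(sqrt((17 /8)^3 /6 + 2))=-3.16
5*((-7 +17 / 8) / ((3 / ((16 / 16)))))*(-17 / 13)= 85 / 8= 10.62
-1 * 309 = -309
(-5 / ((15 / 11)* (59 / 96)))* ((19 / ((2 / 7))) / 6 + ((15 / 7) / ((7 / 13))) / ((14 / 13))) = -90728 / 1029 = -88.17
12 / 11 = 1.09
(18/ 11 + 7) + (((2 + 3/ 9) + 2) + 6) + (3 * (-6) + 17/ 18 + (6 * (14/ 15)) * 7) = 40703/ 990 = 41.11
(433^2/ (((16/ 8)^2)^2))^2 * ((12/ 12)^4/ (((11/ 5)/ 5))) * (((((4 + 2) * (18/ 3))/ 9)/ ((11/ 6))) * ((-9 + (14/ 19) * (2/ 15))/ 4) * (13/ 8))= -5796761193078505/ 2354176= -2462331275.60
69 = 69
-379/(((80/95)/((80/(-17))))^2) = -3420475/289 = -11835.55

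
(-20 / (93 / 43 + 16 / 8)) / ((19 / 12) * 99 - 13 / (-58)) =-99760 / 3259411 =-0.03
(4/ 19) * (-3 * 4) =-48/ 19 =-2.53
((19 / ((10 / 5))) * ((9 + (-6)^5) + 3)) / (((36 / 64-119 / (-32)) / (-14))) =33043584 / 137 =241194.04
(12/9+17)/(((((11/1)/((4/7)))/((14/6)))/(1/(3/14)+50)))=3280/27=121.48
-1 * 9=-9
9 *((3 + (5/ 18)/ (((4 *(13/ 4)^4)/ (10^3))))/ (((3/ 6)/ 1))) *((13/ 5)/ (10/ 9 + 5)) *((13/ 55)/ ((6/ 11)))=2793441/ 232375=12.02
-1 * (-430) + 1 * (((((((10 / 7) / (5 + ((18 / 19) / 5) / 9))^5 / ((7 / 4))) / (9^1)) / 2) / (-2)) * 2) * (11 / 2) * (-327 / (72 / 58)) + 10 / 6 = 33867151929585703652915 / 78441140491138032111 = 431.75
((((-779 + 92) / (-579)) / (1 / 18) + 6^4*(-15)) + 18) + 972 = -3556728 / 193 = -18428.64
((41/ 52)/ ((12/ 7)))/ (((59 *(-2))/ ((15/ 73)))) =-1435/ 1791712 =-0.00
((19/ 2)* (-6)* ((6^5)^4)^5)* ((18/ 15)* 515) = -23013801831413497738162011350909744786241424345120308304976253087331906305682046976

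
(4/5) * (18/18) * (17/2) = 34/5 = 6.80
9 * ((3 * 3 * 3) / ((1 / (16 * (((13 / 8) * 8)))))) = 50544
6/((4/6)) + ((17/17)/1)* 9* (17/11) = 252/11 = 22.91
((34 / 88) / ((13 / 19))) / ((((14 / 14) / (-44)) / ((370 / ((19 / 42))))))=-264180 / 13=-20321.54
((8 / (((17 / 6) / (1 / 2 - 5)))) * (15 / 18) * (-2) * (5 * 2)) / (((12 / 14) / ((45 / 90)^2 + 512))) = 2151450 / 17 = 126555.88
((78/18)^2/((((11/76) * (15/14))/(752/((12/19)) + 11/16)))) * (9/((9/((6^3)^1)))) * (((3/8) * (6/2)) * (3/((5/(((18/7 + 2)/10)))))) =2644142904/275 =9615065.11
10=10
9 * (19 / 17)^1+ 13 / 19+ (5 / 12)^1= 43255 / 3876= 11.16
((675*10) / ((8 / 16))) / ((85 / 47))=126900 / 17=7464.71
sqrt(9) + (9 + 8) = 20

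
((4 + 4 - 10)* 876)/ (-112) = 219/ 14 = 15.64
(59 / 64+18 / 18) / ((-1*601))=-123 / 38464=-0.00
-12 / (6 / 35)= -70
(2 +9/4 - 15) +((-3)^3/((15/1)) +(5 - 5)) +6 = -131/20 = -6.55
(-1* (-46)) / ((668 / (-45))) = -1035 / 334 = -3.10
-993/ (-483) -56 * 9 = -80813/ 161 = -501.94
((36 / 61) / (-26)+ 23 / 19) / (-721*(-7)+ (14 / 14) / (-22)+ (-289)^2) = 0.00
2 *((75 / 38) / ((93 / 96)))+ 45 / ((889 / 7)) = 331305 / 74803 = 4.43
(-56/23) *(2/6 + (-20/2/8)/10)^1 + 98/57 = 1589/1311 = 1.21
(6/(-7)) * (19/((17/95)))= -10830/119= -91.01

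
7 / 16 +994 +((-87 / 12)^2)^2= 961857 / 256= 3757.25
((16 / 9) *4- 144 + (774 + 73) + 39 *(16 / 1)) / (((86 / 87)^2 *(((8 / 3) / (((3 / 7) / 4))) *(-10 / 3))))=-272642949 / 16567040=-16.46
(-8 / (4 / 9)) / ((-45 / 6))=12 / 5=2.40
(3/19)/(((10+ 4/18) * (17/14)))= 189/14858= 0.01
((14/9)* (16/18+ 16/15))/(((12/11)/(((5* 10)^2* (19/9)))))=32186000/2187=14716.96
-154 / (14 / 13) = -143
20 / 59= 0.34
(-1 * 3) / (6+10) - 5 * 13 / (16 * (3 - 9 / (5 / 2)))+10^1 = 199 / 12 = 16.58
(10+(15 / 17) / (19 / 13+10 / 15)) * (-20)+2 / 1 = -291078 / 1411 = -206.29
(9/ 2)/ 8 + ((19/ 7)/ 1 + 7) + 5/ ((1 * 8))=1221/ 112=10.90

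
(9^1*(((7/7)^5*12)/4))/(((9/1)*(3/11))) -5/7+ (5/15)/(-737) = 159185/15477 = 10.29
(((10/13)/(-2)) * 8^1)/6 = -20/39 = -0.51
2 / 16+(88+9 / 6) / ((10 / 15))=1075 / 8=134.38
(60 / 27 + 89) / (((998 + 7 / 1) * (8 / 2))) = 821 / 36180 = 0.02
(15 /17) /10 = 3 /34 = 0.09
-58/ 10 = -29/ 5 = -5.80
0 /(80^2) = 0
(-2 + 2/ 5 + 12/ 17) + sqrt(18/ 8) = 103/ 170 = 0.61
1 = 1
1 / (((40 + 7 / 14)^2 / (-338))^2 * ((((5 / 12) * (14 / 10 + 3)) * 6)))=1827904 / 473513931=0.00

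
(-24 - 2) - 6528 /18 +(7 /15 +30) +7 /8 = -14293 /40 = -357.32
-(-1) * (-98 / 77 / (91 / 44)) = -8 / 13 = -0.62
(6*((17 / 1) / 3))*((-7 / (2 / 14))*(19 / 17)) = -1862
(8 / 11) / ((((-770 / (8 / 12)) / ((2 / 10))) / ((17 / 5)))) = -136 / 317625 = -0.00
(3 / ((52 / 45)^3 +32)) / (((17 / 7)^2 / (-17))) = -13395375 / 51962336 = -0.26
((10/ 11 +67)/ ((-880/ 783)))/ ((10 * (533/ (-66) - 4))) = 1754703/ 3506800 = 0.50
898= 898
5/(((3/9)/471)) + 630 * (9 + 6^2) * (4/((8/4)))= 63765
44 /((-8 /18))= -99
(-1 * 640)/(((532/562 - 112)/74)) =6654080/15603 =426.46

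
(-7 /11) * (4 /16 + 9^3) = -20419 /44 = -464.07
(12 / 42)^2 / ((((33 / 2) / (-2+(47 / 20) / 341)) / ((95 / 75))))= -172178 / 13784925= -0.01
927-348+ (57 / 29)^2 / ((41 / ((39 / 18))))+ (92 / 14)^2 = 2103134365 / 3379138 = 622.39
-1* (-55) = 55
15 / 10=3 / 2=1.50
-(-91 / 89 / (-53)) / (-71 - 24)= 91 / 448115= 0.00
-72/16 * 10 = -45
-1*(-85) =85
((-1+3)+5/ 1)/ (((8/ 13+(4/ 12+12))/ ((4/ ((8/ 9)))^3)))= 199017/ 4040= 49.26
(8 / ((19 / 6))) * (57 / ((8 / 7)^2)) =441 / 4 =110.25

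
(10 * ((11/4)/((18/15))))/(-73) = -275/876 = -0.31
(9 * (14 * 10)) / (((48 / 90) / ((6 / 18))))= 1575 / 2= 787.50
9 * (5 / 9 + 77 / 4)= 178.25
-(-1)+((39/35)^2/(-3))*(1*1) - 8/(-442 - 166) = 55793/93100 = 0.60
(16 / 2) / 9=8 / 9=0.89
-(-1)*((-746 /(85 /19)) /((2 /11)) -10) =-78807 /85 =-927.14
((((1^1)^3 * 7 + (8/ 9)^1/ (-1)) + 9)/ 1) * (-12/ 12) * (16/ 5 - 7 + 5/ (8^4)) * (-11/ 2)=-315.72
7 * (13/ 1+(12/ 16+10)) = 665/ 4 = 166.25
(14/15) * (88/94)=616/705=0.87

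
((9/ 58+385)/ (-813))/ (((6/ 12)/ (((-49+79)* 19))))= -4244410/ 7859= -540.07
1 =1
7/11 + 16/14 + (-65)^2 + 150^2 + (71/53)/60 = 6544324627/244860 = 26726.80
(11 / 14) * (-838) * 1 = -4609 / 7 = -658.43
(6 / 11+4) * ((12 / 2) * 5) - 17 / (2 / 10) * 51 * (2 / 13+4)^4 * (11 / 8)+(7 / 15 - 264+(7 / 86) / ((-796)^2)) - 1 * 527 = -455864147041626433613 / 256792266313440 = -1775225.37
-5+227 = 222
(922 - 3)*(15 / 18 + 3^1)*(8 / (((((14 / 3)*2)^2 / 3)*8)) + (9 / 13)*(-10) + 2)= -1053151025 / 61152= -17221.86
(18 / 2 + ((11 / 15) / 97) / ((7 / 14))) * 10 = 26234 / 291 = 90.15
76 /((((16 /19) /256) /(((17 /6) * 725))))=142378400 /3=47459466.67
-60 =-60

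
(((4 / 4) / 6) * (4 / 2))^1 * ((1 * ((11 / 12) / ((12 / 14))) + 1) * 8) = 149 / 27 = 5.52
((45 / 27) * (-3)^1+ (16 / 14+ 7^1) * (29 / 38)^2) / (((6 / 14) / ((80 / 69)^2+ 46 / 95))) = -56649911 / 51561630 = -1.10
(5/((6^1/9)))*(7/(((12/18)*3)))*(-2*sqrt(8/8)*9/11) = -945/22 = -42.95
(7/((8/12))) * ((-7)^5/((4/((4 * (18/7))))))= -453789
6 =6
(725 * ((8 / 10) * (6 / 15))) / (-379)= -232 / 379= -0.61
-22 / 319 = -2 / 29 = -0.07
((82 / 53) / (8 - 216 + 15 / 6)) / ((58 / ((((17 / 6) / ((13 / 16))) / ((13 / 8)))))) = -89216 / 320275449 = -0.00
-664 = -664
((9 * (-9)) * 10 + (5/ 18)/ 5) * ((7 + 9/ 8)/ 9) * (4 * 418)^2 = -165574577740/ 81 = -2044130589.38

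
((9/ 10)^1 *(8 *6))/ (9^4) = 8/ 1215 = 0.01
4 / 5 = 0.80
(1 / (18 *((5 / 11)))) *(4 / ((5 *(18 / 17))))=187 / 2025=0.09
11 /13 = 0.85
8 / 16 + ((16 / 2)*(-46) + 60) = -615 / 2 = -307.50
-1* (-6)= 6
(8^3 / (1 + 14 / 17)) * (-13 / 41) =-113152 / 1271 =-89.03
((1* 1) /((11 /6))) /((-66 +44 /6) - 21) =-18 /2629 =-0.01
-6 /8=-3 /4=-0.75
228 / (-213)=-76 / 71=-1.07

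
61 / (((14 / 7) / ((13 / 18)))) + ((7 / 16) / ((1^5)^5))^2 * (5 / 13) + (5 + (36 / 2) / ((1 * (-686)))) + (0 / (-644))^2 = 278157595 / 10273536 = 27.08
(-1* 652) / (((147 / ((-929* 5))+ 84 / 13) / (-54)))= 236226120 / 43141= 5475.68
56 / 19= 2.95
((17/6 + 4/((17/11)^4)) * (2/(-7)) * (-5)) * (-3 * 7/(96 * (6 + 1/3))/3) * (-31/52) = 274542355/7921799808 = 0.03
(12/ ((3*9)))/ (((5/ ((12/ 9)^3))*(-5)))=-256/ 6075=-0.04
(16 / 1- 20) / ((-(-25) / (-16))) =64 / 25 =2.56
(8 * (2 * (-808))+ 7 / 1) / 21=-4307 / 7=-615.29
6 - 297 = -291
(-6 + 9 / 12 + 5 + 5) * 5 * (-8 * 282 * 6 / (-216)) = 4465 / 3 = 1488.33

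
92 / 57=1.61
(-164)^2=26896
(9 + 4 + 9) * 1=22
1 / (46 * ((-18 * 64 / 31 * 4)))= -31 / 211968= -0.00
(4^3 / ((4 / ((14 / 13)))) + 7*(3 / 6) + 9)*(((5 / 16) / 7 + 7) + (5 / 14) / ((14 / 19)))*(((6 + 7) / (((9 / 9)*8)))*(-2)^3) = -4563019 / 1568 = -2910.09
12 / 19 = 0.63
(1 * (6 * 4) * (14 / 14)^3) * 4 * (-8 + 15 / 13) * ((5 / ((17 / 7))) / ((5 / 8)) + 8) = -1640448 / 221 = -7422.84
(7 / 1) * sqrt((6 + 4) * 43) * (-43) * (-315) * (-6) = -568890 * sqrt(430) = -11796754.12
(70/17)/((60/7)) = 49/102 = 0.48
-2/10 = -1/5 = -0.20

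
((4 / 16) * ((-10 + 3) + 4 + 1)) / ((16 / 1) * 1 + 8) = -0.02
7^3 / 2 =343 / 2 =171.50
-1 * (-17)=17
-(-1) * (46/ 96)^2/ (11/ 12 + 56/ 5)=2645/ 139584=0.02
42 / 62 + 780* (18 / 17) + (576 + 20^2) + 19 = 959962 / 527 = 1821.56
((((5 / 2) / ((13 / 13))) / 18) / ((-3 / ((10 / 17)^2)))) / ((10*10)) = -5 / 31212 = -0.00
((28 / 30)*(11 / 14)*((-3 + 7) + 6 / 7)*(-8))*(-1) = 2992 / 105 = 28.50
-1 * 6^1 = -6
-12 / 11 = -1.09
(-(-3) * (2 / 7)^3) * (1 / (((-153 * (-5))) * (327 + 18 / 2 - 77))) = 8 / 22653435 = 0.00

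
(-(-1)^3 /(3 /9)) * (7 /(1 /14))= 294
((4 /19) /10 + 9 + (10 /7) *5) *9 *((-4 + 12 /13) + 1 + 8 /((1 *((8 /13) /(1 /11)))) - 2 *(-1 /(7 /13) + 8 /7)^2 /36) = -1251946779 /9319310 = -134.34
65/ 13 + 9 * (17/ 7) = 188/ 7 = 26.86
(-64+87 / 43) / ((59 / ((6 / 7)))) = -0.90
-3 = -3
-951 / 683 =-1.39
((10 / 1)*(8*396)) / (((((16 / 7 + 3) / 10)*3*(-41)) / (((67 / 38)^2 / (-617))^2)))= -930981790200 / 75261056863373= -0.01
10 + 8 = 18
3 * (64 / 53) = 192 / 53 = 3.62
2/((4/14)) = 7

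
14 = 14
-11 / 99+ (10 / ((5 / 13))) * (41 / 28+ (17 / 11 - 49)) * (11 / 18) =-61391 / 84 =-730.85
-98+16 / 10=-482 / 5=-96.40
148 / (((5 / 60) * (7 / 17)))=30192 / 7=4313.14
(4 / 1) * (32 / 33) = 128 / 33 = 3.88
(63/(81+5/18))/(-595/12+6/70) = -68040/4344901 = -0.02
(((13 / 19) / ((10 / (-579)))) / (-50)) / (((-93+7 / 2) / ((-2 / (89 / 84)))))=632268 / 37836125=0.02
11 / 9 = 1.22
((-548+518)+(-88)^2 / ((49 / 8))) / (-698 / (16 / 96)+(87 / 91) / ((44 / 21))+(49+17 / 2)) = -0.30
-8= -8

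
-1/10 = -0.10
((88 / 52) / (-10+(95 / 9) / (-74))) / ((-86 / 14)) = 14652 / 539435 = 0.03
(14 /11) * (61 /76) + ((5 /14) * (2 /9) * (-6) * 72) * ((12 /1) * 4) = -4812371 /2926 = -1644.69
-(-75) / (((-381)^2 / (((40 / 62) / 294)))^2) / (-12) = -625 / 437580499672750329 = -0.00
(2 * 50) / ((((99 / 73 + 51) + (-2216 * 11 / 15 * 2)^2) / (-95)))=-0.00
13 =13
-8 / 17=-0.47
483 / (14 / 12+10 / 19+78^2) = 55062 / 693769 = 0.08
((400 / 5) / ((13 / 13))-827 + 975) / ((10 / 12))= 1368 / 5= 273.60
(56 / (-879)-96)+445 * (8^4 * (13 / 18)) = 3471116920 / 2637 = 1316312.83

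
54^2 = 2916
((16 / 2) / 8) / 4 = 1 / 4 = 0.25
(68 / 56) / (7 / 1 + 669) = 17 / 9464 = 0.00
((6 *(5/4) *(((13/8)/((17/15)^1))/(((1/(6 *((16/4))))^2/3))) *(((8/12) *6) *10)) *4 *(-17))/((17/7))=-353808000/17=-20812235.29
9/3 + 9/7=4.29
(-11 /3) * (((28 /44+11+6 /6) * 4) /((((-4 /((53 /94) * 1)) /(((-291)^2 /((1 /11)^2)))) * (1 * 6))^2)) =-1518257628347392713 /141376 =-10739146873213.22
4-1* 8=-4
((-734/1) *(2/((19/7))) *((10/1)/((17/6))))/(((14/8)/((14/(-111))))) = 137.58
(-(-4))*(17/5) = 13.60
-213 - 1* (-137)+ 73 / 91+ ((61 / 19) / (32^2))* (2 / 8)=-532544081 / 7081984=-75.20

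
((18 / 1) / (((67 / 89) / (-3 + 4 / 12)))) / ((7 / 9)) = -81.98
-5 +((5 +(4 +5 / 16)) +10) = 229 / 16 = 14.31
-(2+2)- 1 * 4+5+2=-1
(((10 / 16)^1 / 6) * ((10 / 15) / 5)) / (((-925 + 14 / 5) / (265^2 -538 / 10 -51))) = -116867 / 110664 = -1.06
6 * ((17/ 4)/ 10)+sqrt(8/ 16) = sqrt(2)/ 2+51/ 20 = 3.26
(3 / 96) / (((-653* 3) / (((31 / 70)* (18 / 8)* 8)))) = -93 / 731360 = -0.00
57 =57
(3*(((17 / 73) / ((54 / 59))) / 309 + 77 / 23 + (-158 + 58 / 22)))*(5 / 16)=-234235130605 / 1643593248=-142.51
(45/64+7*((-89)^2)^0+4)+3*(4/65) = 11.89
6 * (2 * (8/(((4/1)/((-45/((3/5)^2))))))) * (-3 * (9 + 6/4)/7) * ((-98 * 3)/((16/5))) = -2480625/2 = -1240312.50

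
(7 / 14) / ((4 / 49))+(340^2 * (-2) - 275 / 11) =-1849751 / 8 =-231218.88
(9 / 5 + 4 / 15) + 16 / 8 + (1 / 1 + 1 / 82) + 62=82507 / 1230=67.08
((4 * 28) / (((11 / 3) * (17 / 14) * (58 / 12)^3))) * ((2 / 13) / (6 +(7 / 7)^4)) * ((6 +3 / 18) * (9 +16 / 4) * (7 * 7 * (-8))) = -701761536 / 4560743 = -153.87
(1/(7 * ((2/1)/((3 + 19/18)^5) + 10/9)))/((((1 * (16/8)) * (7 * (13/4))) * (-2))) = -18657644337/13227131834098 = -0.00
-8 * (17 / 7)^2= -2312 / 49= -47.18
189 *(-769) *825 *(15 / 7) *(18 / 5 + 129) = -34070525775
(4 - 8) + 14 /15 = -46 /15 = -3.07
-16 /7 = -2.29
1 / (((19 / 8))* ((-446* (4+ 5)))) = -4 / 38133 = -0.00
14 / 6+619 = 1864 / 3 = 621.33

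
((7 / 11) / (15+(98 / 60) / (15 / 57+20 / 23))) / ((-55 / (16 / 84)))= -360 / 2685793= -0.00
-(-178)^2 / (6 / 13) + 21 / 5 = -1029667 / 15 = -68644.47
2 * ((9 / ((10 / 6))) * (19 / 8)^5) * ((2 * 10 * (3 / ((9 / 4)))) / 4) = 22284891 / 4096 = 5440.65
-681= -681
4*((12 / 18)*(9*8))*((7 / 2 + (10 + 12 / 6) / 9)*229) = 212512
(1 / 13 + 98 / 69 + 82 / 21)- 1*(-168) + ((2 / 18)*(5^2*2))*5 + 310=9629093 / 18837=511.18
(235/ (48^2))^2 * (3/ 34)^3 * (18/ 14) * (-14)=-165675/ 1287913472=-0.00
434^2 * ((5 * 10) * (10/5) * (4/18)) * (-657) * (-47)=129249887200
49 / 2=24.50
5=5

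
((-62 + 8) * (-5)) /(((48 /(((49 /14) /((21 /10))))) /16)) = 150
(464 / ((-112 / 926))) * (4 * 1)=-107416 / 7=-15345.14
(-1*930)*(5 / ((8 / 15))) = -8718.75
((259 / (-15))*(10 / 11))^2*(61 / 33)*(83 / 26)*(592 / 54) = 201061612976 / 12613887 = 15939.70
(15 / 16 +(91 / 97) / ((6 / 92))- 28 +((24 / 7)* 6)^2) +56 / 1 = 106430557 / 228144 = 466.51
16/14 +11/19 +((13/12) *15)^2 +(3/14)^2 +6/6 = 3974703/14896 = 266.83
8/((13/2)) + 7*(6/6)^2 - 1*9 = -10/13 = -0.77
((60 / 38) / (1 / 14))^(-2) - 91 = -16052039 / 176400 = -91.00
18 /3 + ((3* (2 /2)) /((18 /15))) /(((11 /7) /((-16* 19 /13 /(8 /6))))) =-3132 /143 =-21.90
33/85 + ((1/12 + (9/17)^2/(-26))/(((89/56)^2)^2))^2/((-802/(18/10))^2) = 86721386369903208682484439741/223373267547649271331033304225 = 0.39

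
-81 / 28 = -2.89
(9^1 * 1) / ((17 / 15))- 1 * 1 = 118 / 17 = 6.94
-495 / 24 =-165 / 8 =-20.62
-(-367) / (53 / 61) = 22387 / 53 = 422.40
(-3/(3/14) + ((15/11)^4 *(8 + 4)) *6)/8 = 1720013/58564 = 29.37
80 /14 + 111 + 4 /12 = 2458 /21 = 117.05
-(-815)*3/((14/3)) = 7335/14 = 523.93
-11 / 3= -3.67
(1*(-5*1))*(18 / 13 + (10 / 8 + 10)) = -3285 / 52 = -63.17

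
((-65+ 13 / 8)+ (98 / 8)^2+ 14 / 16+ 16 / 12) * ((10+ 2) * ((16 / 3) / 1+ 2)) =46937 / 6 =7822.83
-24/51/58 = -0.01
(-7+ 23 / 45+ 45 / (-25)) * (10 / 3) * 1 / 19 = -746 / 513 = -1.45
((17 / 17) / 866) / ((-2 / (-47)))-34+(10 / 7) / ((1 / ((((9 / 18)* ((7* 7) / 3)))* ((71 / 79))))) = -9641297 / 410484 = -23.49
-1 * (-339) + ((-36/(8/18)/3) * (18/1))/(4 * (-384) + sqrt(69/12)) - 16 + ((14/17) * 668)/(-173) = 972 * sqrt(23)/9437161 + 8885290481095/27754690501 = 320.14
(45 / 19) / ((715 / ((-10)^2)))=900 / 2717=0.33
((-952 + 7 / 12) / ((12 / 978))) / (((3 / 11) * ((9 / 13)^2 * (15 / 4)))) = -3459545089 / 21870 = -158186.79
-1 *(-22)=22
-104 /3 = -34.67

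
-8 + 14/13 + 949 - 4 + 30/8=48975/52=941.83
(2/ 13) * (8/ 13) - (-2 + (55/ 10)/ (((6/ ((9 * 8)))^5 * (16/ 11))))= -940893.91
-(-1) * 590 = 590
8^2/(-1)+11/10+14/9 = -5521/90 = -61.34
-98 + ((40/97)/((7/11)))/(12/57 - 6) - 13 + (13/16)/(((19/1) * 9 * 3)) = -619243733/5573232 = -111.11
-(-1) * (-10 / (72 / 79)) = -395 / 36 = -10.97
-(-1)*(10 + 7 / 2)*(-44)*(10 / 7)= -5940 / 7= -848.57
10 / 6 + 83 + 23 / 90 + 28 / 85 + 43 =39245 / 306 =128.25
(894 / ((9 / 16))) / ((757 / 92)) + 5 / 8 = 3520603 / 18168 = 193.78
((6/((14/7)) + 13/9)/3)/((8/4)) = 20/27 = 0.74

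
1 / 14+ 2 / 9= 37 / 126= 0.29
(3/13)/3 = 1/13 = 0.08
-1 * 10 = -10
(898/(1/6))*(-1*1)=-5388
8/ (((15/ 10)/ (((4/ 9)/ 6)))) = 32/ 81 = 0.40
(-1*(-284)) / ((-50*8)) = -71 / 100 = -0.71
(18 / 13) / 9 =2 / 13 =0.15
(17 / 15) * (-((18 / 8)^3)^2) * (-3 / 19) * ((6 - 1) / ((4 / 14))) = 406.31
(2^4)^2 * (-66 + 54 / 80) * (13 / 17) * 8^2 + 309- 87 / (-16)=-1112668557 / 1360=-818138.64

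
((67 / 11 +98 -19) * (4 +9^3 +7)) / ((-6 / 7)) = -808080 / 11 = -73461.82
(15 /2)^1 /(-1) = -15 /2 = -7.50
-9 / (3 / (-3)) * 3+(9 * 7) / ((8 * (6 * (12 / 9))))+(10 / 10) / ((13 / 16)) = 24307 / 832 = 29.22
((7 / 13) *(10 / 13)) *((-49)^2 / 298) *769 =64622915 / 25181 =2566.34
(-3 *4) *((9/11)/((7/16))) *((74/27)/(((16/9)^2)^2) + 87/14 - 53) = 288051741/275968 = 1043.79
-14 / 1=-14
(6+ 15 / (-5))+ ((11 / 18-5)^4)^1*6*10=194776649 / 8748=22265.28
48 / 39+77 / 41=1657 / 533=3.11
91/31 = 2.94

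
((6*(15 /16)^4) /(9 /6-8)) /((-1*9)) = 16875 /212992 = 0.08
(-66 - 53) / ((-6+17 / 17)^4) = -119 / 625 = -0.19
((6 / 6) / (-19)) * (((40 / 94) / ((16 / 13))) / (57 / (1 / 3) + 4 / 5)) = -325 / 3068348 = -0.00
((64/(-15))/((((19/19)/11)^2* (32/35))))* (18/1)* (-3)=30492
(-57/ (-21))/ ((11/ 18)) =342/ 77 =4.44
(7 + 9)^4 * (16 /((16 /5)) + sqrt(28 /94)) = 65536 * sqrt(658) /47 + 327680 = 363448.03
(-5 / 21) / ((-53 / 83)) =415 / 1113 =0.37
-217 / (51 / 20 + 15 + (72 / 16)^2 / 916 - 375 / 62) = -123238640 / 6544551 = -18.83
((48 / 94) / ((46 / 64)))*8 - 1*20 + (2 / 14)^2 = -757243 / 52969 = -14.30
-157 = -157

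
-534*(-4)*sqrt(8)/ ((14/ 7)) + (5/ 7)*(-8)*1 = -40/ 7 + 2136*sqrt(2) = 3015.05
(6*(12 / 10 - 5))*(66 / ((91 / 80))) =-120384 / 91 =-1322.90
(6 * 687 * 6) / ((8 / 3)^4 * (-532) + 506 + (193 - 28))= -2003292 / 2124721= -0.94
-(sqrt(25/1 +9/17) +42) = -42 - sqrt(7378)/17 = -47.05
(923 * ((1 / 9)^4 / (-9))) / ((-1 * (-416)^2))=71 / 786060288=0.00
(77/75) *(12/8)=77/50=1.54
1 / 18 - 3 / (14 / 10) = -263 / 126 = -2.09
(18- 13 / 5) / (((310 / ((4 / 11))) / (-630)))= -1764 / 155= -11.38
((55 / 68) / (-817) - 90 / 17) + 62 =3150297 / 55556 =56.70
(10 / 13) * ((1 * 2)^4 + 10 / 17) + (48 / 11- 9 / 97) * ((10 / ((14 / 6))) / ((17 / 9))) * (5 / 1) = 14433990 / 235807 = 61.21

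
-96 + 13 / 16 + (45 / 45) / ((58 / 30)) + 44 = -50.67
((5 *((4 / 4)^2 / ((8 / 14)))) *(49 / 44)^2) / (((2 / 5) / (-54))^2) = 1531537875 / 7744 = 197770.90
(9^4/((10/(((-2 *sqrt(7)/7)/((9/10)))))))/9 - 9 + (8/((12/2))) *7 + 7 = 22/3 - 162 *sqrt(7)/7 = -53.90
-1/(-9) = 1/9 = 0.11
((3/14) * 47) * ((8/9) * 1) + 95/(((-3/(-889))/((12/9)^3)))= 37840916/567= 66738.83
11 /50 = 0.22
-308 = -308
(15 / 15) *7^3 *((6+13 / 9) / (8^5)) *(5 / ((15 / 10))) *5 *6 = 574525 / 73728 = 7.79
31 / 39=0.79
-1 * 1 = -1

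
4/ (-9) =-4/ 9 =-0.44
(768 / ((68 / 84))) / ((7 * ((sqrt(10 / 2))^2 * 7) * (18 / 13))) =1664 / 595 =2.80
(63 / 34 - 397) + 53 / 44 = -294669 / 748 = -393.94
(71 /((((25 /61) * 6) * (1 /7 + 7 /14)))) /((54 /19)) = 576023 /36450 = 15.80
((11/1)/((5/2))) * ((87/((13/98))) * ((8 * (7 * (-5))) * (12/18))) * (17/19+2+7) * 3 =-3949516032/247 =-15989943.45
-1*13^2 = -169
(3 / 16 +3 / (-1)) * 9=-405 / 16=-25.31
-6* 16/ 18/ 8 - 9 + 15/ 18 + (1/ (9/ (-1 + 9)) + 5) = -53/ 18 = -2.94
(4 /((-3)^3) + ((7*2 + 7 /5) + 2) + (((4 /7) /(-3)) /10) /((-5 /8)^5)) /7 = 51536699 /20671875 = 2.49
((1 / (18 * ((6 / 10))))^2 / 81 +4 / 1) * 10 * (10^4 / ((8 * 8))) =2952528125 / 472392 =6250.17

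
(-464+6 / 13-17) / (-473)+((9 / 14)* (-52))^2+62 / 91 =337206029 / 301301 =1119.17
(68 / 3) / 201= 0.11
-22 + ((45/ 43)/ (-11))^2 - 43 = -14540360/ 223729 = -64.99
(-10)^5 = -100000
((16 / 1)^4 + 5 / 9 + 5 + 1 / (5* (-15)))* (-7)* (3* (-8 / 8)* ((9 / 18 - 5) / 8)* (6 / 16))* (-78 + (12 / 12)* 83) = -929051361 / 640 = -1451642.75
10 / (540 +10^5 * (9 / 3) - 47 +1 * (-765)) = 0.00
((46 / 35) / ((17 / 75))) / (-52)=-345 / 3094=-0.11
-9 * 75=-675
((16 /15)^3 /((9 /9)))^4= 281474976710656 /129746337890625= 2.17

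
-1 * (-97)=97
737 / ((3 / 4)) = 2948 / 3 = 982.67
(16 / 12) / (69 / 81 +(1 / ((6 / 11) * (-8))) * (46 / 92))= 1152 / 637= 1.81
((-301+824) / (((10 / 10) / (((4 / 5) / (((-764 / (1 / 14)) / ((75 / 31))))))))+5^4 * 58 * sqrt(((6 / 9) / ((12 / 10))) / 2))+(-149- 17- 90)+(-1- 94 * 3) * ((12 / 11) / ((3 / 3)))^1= -515023823 / 911834+18125 * sqrt(10) / 3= 18540.61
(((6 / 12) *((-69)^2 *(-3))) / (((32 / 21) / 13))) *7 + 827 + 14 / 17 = -463111149 / 1088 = -425653.63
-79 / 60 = -1.32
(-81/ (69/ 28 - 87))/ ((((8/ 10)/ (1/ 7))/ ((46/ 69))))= 30/ 263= 0.11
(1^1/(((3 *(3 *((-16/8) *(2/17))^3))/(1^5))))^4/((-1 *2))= -582622237229761/220150628352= -2646.47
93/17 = 5.47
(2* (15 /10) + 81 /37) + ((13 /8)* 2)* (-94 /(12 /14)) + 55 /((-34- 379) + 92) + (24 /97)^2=-157048880687 /447002772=-351.34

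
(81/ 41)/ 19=81/ 779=0.10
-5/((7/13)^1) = -65/7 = -9.29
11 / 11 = 1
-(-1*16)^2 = -256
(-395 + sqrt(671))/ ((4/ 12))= -1185 + 3 * sqrt(671)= -1107.29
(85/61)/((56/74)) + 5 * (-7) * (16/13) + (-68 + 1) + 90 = -404903/22204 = -18.24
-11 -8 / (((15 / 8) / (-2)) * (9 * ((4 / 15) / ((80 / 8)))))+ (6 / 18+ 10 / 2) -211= -1630 / 9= -181.11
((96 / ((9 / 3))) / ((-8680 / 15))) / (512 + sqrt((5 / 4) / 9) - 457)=-4752 / 4726043 + 72 * sqrt(5) / 23630215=-0.00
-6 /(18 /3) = -1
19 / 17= 1.12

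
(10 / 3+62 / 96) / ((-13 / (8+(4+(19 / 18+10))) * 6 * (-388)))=79265 / 26148096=0.00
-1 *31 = -31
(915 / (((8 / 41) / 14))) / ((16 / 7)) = 1838235 / 64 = 28722.42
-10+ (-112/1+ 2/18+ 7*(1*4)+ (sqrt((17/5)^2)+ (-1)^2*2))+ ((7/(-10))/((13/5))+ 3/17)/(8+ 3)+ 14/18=-19192159/218790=-87.72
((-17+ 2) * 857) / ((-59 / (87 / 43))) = 1118385 / 2537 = 440.83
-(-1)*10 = 10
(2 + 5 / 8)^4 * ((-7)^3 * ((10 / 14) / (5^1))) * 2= -9529569 / 2048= -4653.11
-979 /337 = -2.91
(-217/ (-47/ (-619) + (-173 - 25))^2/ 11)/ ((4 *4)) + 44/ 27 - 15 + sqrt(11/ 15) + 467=sqrt(165)/ 15 + 32356113046480501/ 71327164669200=454.49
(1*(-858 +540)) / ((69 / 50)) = -5300 / 23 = -230.43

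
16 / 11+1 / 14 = 235 / 154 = 1.53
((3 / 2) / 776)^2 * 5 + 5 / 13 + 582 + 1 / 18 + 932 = 426797062673 / 281818368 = 1514.44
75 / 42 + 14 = 221 / 14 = 15.79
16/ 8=2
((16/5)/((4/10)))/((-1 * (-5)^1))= 8/5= 1.60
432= 432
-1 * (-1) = 1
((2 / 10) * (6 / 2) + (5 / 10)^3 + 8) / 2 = 349 / 80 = 4.36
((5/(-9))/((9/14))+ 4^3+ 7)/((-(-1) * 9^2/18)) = 11362/729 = 15.59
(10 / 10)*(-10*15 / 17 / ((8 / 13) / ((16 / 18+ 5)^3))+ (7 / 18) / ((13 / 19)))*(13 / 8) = -628883231 / 132192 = -4757.35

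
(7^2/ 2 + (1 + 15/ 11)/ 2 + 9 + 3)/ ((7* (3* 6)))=829/ 2772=0.30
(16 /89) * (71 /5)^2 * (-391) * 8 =-252291968 /2225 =-113389.65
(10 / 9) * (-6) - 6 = -38 / 3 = -12.67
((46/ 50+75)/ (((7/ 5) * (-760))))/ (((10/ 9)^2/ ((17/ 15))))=-435591/ 6650000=-0.07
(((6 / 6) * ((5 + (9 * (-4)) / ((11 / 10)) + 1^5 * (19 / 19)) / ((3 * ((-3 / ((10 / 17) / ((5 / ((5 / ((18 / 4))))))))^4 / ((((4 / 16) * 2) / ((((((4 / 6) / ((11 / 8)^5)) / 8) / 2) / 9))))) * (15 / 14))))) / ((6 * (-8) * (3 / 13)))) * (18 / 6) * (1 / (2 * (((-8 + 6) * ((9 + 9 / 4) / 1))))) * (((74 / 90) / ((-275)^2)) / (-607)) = 19962943 / 11639201317744464000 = 0.00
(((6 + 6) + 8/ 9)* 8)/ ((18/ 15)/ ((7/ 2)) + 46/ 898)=14583520/ 55737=261.65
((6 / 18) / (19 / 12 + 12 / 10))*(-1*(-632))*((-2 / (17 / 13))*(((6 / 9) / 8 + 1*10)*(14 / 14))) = -9941360 / 8517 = -1167.24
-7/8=-0.88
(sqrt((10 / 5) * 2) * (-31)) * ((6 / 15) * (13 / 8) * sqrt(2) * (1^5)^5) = -403 * sqrt(2) / 10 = -56.99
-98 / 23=-4.26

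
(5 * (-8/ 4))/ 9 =-10/ 9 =-1.11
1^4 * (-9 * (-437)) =3933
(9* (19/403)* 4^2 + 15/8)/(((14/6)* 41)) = 83799/925288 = 0.09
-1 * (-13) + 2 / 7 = 93 / 7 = 13.29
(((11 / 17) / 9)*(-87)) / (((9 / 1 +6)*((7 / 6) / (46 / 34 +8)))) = -33814 / 10115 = -3.34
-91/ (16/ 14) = -637/ 8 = -79.62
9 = 9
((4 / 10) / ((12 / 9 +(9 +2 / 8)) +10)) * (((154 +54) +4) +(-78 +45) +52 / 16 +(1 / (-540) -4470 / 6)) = -31988 / 2925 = -10.94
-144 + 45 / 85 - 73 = -216.47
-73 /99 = -0.74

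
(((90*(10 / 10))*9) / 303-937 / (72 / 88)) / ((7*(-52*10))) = 1038577 / 3308760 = 0.31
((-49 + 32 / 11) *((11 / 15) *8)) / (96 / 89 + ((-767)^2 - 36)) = -120328 / 261773065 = -0.00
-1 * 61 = -61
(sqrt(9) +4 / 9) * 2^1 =6.89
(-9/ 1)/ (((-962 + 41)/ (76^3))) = 1316928/ 307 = 4289.67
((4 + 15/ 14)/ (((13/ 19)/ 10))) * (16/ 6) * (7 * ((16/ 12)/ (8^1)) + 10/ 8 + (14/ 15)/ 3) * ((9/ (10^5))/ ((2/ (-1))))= -662359/ 27300000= -0.02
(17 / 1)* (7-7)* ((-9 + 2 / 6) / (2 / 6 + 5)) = 0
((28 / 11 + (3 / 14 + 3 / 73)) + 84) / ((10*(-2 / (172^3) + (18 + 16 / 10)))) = 620672985640 / 1401506116087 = 0.44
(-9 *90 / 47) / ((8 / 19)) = -7695 / 188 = -40.93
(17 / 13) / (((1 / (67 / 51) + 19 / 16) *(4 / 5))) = 22780 / 27157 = 0.84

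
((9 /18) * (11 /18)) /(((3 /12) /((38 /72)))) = 209 /324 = 0.65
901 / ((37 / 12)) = 10812 / 37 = 292.22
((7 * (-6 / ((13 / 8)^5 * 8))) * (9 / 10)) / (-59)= 774144 / 109531435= 0.01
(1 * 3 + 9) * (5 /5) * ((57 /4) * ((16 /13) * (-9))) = -24624 /13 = -1894.15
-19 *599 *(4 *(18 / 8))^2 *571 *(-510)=268455141810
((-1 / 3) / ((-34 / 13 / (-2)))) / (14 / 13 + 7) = -169 / 5355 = -0.03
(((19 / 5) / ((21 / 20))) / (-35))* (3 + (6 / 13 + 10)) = -380 / 273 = -1.39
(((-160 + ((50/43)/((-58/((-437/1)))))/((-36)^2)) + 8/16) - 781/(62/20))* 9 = -20612361829/5566608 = -3702.86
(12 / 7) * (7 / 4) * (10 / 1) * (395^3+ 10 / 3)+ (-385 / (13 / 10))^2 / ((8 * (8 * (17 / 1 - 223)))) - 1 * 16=1029879627844391 / 557024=1848896327.35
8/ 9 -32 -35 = -595/ 9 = -66.11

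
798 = 798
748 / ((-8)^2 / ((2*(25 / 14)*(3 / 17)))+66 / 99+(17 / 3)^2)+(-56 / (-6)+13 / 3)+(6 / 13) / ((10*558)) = 2342841171 / 121798690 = 19.24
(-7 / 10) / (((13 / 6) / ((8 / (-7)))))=24 / 65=0.37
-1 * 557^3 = -172808693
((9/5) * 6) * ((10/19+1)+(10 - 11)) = 108/19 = 5.68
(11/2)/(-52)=-11/104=-0.11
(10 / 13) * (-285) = -2850 / 13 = -219.23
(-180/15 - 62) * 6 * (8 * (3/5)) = -10656/5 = -2131.20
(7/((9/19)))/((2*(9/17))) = 2261/162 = 13.96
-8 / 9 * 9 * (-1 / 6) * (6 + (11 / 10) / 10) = 611 / 75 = 8.15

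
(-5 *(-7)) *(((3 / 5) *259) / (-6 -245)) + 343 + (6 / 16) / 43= 27745729 / 86344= 321.34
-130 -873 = -1003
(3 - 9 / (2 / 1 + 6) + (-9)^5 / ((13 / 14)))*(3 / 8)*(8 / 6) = -6613293 / 208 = -31794.68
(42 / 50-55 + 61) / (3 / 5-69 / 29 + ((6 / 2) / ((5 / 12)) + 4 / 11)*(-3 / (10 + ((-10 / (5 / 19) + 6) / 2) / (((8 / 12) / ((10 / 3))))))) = -42427 / 9026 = -4.70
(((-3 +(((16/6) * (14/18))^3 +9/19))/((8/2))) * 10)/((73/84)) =167434400/9100107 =18.40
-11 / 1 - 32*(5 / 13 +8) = -279.31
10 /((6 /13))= 21.67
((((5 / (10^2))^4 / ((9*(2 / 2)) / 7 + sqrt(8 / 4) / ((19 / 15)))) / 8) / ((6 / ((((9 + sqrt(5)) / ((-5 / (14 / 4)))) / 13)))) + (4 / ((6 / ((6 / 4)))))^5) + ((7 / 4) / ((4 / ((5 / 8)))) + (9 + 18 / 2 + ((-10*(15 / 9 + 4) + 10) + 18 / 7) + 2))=-127438104114407 / 5584051200000-17689*sqrt(5) / 797721600000 + 6517*sqrt(10) / 478632960000 + 6517*sqrt(2) / 53181440000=-22.82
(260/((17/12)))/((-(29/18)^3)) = -18195840/414613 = -43.89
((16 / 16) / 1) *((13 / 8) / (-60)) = -0.03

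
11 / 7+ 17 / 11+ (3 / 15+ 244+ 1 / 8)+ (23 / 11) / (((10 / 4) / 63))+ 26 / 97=89747753 / 298760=300.40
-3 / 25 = -0.12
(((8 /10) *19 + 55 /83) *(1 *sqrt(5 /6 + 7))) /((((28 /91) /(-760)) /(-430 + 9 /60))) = 13978730597 *sqrt(282) /4980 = 47137109.38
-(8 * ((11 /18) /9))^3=-85184 /531441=-0.16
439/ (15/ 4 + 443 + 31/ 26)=22828/ 23293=0.98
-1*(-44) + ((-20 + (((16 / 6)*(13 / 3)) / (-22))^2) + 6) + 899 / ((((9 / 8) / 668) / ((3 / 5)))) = 15696988022 / 49005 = 320314.01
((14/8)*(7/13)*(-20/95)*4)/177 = -196/43719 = -0.00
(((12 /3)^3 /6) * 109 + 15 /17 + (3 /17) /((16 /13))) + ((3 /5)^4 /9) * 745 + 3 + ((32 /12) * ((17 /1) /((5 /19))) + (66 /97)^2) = 1295763286129 /959718000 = 1350.15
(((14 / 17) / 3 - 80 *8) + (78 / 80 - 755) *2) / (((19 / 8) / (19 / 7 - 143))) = 4302595684 / 33915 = 126864.09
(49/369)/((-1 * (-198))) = 49/73062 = 0.00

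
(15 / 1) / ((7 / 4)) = 60 / 7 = 8.57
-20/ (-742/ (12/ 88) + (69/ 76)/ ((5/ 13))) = 22800/ 6200429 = 0.00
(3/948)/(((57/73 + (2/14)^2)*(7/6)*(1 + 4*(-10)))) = -511/5886764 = -0.00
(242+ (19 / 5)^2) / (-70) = -6411 / 1750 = -3.66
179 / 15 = 11.93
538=538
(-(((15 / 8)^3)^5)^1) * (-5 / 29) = 2189469451904296875 / 1020346790576128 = 2145.81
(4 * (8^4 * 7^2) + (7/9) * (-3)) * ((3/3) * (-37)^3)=-121994761973/3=-40664920657.67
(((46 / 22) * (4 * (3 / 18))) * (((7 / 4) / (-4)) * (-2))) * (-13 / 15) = -2093 / 1980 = -1.06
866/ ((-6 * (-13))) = 433/ 39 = 11.10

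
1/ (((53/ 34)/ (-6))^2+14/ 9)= 4624/ 7505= 0.62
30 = 30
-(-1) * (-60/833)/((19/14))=-120/2261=-0.05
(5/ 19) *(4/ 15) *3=4/ 19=0.21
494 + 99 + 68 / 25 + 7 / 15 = 596.19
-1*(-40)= 40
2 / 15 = 0.13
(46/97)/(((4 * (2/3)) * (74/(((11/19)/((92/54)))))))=891/1091056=0.00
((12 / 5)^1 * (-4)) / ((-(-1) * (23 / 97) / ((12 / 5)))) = -97.17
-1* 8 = -8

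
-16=-16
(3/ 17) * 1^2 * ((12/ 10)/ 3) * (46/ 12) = 23/ 85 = 0.27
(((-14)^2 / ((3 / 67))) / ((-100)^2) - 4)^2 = 713798089 / 56250000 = 12.69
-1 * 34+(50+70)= 86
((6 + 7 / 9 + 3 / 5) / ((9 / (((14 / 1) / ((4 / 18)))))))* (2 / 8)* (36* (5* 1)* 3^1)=6972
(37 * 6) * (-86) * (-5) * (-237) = -22624020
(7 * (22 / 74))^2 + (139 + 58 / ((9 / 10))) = 2560000 / 12321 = 207.78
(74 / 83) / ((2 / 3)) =111 / 83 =1.34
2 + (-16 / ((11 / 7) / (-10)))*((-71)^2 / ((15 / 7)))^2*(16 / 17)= 530326534.44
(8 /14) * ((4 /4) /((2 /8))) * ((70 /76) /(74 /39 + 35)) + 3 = 83583 /27341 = 3.06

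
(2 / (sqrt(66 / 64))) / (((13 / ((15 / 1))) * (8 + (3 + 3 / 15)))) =25 * sqrt(66) / 1001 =0.20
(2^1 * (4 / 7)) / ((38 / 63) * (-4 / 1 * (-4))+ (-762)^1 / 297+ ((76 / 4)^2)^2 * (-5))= -792 / 451557355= -0.00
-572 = -572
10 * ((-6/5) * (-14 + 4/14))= 1152/7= 164.57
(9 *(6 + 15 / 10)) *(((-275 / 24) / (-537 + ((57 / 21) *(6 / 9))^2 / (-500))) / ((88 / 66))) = 2046515625 / 1894559104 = 1.08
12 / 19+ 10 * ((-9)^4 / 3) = 415542 / 19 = 21870.63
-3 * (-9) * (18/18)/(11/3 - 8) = -81/13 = -6.23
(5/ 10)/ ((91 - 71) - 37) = -1/ 34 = -0.03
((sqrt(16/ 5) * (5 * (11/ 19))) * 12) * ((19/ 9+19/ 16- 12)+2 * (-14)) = -58135 * sqrt(5)/ 57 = -2280.59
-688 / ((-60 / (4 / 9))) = 5.10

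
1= 1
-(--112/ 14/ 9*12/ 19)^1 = -32/ 57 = -0.56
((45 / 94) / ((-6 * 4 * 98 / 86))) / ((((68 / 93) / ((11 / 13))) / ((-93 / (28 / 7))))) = 61364655 / 130294528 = 0.47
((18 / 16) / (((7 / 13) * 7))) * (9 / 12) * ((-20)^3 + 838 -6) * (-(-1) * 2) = -3209.14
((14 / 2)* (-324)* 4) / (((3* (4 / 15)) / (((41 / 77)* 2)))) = -132840 / 11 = -12076.36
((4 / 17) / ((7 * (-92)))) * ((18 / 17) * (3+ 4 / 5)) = -342 / 232645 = -0.00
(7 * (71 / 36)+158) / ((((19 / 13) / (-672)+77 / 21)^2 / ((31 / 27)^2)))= 12600443797760 / 747102651201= 16.87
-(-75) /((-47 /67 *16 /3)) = -15075 /752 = -20.05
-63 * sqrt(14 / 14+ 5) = -63 * sqrt(6) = -154.32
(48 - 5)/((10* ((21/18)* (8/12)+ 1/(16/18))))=1548/685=2.26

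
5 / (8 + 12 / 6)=1 / 2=0.50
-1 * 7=-7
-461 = -461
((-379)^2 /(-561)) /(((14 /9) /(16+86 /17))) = -77135217 /22253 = -3466.28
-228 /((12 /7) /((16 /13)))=-163.69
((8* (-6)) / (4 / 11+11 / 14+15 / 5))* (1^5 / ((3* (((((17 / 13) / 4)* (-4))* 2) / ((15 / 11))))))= 7280 / 3621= 2.01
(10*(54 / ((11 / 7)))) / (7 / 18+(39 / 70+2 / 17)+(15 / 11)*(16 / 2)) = 28.70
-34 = -34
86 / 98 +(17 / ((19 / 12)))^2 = 2054707 / 17689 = 116.16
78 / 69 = 26 / 23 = 1.13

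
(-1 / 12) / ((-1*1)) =1 / 12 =0.08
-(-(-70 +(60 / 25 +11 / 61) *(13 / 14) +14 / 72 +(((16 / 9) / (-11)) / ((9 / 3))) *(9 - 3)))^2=-364368885225601 / 79422512400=-4587.73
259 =259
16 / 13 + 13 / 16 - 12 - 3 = -2695 / 208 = -12.96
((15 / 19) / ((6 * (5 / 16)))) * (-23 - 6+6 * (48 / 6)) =8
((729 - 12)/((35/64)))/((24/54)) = 103248/35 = 2949.94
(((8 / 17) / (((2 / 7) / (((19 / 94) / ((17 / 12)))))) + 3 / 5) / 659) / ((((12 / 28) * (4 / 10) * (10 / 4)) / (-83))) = -10982643 / 44755985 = -0.25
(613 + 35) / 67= 648 / 67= 9.67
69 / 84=23 / 28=0.82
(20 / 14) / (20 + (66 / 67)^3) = 1503815 / 22059646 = 0.07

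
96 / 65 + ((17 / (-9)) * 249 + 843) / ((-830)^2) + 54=745259287 / 13433550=55.48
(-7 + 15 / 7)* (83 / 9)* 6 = -5644 / 21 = -268.76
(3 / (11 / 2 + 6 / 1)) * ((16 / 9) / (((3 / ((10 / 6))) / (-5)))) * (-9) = 11.59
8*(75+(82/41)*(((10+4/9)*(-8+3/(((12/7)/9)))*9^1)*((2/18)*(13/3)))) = 167728/27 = 6212.15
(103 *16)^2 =2715904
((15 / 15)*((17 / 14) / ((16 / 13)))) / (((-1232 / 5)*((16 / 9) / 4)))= -9945 / 1103872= -0.01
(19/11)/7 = 19/77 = 0.25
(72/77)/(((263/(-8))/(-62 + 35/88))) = 390312/222761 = 1.75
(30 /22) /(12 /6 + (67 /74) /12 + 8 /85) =1132200 /1801349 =0.63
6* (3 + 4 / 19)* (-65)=-23790 / 19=-1252.11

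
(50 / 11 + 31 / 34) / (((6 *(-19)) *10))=-2041 / 426360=-0.00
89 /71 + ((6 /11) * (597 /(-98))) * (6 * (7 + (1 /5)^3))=-662361841 /4783625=-138.46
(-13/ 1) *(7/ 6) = -15.17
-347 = -347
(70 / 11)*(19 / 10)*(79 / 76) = 553 / 44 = 12.57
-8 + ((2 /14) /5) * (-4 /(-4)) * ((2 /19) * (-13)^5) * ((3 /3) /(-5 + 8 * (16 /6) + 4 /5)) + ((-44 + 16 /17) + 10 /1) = -61730224 /581077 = -106.23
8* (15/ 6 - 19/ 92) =422/ 23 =18.35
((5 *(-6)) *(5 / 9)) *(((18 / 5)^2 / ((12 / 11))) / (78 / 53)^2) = -91.42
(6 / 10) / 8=3 / 40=0.08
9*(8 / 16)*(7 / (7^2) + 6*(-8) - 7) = -1728 / 7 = -246.86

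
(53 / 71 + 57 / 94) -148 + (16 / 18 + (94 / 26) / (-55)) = -6262730327 / 42947190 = -145.82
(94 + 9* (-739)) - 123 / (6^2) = -78725 / 12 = -6560.42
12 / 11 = 1.09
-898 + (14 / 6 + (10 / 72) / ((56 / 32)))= -895.59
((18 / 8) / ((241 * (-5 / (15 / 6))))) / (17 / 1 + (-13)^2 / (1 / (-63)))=9 / 20494640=0.00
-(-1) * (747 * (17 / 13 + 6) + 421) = 76438 / 13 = 5879.85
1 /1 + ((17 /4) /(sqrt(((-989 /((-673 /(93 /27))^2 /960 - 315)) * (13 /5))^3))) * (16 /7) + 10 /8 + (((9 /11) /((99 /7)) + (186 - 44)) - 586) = -213779 /484 + 4316625567 * sqrt(120912537941) /4412374631310464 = -441.35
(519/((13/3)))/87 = 519/377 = 1.38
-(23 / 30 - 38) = 1117 / 30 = 37.23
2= 2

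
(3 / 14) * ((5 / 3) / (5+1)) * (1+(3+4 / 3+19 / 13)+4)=2105 / 3276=0.64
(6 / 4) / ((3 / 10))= 5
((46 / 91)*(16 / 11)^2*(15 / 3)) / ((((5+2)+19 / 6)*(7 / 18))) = 6359040 / 4701697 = 1.35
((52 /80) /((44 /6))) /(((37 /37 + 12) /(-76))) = -0.52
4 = 4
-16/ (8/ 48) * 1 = -96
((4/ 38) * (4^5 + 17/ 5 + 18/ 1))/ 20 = 5227/ 950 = 5.50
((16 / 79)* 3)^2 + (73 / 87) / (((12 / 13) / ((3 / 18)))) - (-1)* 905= 35400084685 / 39093624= 905.52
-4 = -4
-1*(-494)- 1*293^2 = -85355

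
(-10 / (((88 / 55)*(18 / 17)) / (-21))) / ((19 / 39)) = 38675 / 152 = 254.44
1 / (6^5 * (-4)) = -1 / 31104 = -0.00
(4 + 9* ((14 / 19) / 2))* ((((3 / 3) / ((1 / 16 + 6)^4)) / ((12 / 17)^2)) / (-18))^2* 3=48693432549376 / 325668878147145860433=0.00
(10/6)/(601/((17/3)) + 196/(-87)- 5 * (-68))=2465/656389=0.00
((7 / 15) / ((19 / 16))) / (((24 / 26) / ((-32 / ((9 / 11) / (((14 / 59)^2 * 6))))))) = -50226176 / 8928765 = -5.63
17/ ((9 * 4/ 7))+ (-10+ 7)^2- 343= -11905/ 36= -330.69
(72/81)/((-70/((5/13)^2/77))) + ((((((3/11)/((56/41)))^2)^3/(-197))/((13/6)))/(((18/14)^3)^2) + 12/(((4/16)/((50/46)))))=110459319749272020786229/2117137953132400214016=52.17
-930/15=-62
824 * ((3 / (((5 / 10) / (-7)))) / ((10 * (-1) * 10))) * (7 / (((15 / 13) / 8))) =2099552 / 125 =16796.42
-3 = -3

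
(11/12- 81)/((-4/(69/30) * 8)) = 22103/3840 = 5.76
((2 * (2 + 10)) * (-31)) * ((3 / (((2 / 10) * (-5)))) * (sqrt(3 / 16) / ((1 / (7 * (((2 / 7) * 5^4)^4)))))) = 1362304687500000 * sqrt(3) / 343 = 6879244705945.31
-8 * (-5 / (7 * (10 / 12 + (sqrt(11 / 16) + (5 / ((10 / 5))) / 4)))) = 4800 / 829 - 5760 * sqrt(11) / 5803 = 2.50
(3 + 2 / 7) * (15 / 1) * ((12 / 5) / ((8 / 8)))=828 / 7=118.29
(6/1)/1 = 6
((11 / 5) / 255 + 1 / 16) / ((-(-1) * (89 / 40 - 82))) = -0.00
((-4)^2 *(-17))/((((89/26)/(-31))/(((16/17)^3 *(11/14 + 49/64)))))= 573614080/180047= 3185.91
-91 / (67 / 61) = -5551 / 67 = -82.85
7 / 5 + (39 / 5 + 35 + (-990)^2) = 4900721 / 5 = 980144.20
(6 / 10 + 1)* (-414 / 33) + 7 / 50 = -10963 / 550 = -19.93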